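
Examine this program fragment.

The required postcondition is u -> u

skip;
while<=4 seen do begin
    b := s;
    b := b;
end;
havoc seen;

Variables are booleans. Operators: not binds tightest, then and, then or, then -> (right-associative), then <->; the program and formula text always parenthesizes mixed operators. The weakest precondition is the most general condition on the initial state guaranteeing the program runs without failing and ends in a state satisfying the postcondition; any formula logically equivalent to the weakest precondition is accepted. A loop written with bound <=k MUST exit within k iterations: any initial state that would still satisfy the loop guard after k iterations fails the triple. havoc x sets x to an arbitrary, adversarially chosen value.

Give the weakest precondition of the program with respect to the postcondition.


Working backward. After the program, the postcondition u -> u must hold; in canonical form it is true.
Before havoc seen: true
Before the loop (bound <=4), unroll the exhaustion recursion (WP_0 = exit-now case; WP_j = one more guarded iteration, up to j = 4):
  WP_0: not seen
  WP_1: seen -> (not seen)
  WP_2: seen -> (seen -> (not seen))
  WP_3: seen -> (seen -> (seen -> (not seen)))
  WP_4: seen -> (seen -> (seen -> (seen -> (not seen))))
So before the loop: seen -> (seen -> (seen -> (seen -> (not seen))))
Before skip: seen -> (seen -> (seen -> (seen -> (not seen))))
Answer: WP = seen -> (seen -> (seen -> (seen -> (not seen))))


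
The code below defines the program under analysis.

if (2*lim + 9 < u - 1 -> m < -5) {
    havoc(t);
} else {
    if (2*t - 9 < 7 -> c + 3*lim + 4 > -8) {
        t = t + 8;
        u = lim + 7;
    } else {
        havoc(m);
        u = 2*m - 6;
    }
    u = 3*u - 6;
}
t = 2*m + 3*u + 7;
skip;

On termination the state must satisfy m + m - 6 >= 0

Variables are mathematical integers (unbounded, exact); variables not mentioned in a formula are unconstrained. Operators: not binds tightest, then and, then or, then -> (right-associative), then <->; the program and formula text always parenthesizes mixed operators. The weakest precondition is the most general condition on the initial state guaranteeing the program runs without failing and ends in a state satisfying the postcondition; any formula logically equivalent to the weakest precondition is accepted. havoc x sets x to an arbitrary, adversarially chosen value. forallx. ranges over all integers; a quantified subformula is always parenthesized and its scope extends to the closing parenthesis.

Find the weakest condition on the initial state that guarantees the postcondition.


Working backward. After the program, the postcondition m + m - 6 >= 0 must hold; in canonical form it is 2*m >= 6.
Before skip: 2*m >= 6
Before t := 2*m + 3*u + 7: 2*m >= 6
Then branch requires 2*m >= 6; else branch requires ((2*t < 16 -> c + 3*lim > -12) -> 2*m >= 6) and ((not (2*t < 16 -> c + 3*lim > -12)) -> (forall m_1. 2*m_1 >= 6)).
Before the if: ((2*lim < u - 10 -> m < -5) -> 2*m >= 6) and ((not (2*lim < u - 10 -> m < -5)) -> (((2*t < 16 -> c + 3*lim > -12) -> 2*m >= 6) and ((not (2*t < 16 -> c + 3*lim > -12)) -> (forall m_1. 2*m_1 >= 6))))
Answer: WP = ((2*lim < u - 10 -> m < -5) -> 2*m >= 6) and ((not (2*lim < u - 10 -> m < -5)) -> (((2*t < 16 -> c + 3*lim > -12) -> 2*m >= 6) and ((not (2*t < 16 -> c + 3*lim > -12)) -> (forall m_1. 2*m_1 >= 6))))


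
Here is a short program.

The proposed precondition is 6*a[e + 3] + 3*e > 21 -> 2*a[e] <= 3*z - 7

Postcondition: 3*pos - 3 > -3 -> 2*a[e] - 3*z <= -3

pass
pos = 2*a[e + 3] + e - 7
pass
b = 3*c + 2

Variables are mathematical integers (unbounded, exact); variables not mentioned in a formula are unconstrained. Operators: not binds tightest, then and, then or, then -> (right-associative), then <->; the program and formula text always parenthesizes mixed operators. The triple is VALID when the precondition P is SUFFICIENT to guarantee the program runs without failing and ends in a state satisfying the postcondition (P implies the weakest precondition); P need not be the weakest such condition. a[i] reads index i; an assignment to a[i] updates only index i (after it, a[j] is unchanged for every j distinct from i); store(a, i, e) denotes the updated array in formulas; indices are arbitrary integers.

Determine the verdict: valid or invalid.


Working backward. After the program, the postcondition 3*pos - 3 > -3 -> 2*a[e] - 3*z <= -3 must hold; in canonical form it is 3*pos > 0 -> 2*a[e] <= 3*z - 3.
Before b := 3*c + 2: 3*pos > 0 -> 2*a[e] <= 3*z - 3
Before skip: 3*pos > 0 -> 2*a[e] <= 3*z - 3
Before pos := 2*a[e + 3] + e - 7: 6*a[e + 3] + 3*e > 21 -> 2*a[e] <= 3*z - 3
Before skip: 6*a[e + 3] + 3*e > 21 -> 2*a[e] <= 3*z - 3
The weakest precondition is 6*a[e + 3] + 3*e > 21 -> 2*a[e] <= 3*z - 3.
Check whether 6*a[e + 3] + 3*e > 21 -> 2*a[e] <= 3*z - 7 implies it.
Every state satisfying the precondition satisfies the weakest precondition: the implication holds.
Answer: valid


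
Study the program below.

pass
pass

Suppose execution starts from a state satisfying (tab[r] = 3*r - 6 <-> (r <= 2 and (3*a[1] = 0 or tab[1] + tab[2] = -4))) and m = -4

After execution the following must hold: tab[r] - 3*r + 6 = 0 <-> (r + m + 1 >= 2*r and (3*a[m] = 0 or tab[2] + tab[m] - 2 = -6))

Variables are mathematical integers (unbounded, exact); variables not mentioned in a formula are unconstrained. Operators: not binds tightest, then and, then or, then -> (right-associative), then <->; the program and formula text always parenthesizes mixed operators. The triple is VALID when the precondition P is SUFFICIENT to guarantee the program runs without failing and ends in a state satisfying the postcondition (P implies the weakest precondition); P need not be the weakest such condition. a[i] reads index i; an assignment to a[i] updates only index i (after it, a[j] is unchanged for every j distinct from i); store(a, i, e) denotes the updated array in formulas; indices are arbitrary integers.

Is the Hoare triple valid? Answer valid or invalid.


Working backward. After the program, the postcondition tab[r] - 3*r + 6 = 0 <-> (r + m + 1 >= 2*r and (3*a[m] = 0 or tab[2] + tab[m] - 2 = -6)) must hold; in canonical form it is tab[r] = 3*r - 6 <-> (m >= r - 1 and (3*a[m] = 0 or tab[2] + tab[m] = -4)).
Before skip: tab[r] = 3*r - 6 <-> (m >= r - 1 and (3*a[m] = 0 or tab[2] + tab[m] = -4))
Before skip: tab[r] = 3*r - 6 <-> (m >= r - 1 and (3*a[m] = 0 or tab[2] + tab[m] = -4))
The weakest precondition is tab[r] = 3*r - 6 <-> (m >= r - 1 and (3*a[m] = 0 or tab[2] + tab[m] = -4)).
Check whether (tab[r] = 3*r - 6 <-> (r <= 2 and (3*a[1] = 0 or tab[1] + tab[2] = -4))) and m = -4 implies it.
Countermodel: at the initial state a = {[-4] = 0, [-3] = 3, [1] = 3, [2] = 3, elsewhere 3}, m = -4, r = -3, tab = {[-4] = -15526, [-3] = 6516, [1] = -15526, [2] = 15521, elsewhere -15526}, the precondition holds but the weakest precondition fails.
Answer: invalid


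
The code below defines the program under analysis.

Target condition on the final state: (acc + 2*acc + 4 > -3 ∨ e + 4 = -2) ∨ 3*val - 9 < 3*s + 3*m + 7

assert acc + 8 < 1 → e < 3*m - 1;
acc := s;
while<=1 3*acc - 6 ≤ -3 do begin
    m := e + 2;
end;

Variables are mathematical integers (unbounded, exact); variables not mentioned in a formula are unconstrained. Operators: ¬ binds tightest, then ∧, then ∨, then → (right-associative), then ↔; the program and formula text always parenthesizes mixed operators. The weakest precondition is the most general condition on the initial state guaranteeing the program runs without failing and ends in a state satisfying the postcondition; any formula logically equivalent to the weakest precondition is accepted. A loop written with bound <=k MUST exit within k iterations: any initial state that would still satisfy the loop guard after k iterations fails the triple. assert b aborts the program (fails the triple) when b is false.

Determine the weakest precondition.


Working backward. After the program, the postcondition (acc + 2*acc + 4 > -3 ∨ e + 4 = -2) ∨ 3*val - 9 < 3*s + 3*m + 7 must hold; in canonical form it is 3*acc > -7 ∨ e = -6 ∨ 3*val < 3*m + 3*s + 16.
Before the loop (bound <=1), unroll the exhaustion recursion (WP_0 = exit-now case; WP_j = one more guarded iteration, up to j = 1):
  WP_0: (¬(3*acc ≤ 3)) ∧ (3*acc > -7 ∨ e = -6 ∨ 3*val < 3*m + 3*s + 16)
  WP_1: (3*acc ≤ 3 → ((¬(3*acc ≤ 3)) ∧ (3*acc > -7 ∨ e = -6 ∨ 3*val < 3*e + 3*s + 22))) ∧ ((¬(3*acc ≤ 3)) → (3*acc > -7 ∨ e = -6 ∨ 3*val < 3*m + 3*s + 16))
So before the loop: (3*acc ≤ 3 → ((¬(3*acc ≤ 3)) ∧ (3*acc > -7 ∨ e = -6 ∨ 3*val < 3*e + 3*s + 22))) ∧ ((¬(3*acc ≤ 3)) → (3*acc > -7 ∨ e = -6 ∨ 3*val < 3*m + 3*s + 16))
Before acc := s: (3*s ≤ 3 → ((¬(3*s ≤ 3)) ∧ (3*s > -7 ∨ e = -6 ∨ 3*val < 3*e + 3*s + 22))) ∧ ((¬(3*s ≤ 3)) → (3*s > -7 ∨ e = -6 ∨ 3*val < 3*m + 3*s + 16))
Before assert acc + 8 < 1 → e < 3*m - 1: (acc < -7 → e < 3*m - 1) ∧ (3*s ≤ 3 → ((¬(3*s ≤ 3)) ∧ (3*s > -7 ∨ e = -6 ∨ 3*val < 3*e + 3*s + 22))) ∧ ((¬(3*s ≤ 3)) → (3*s > -7 ∨ e = -6 ∨ 3*val < 3*m + 3*s + 16))
Answer: WP = (acc < -7 → e < 3*m - 1) ∧ (3*s ≤ 3 → ((¬(3*s ≤ 3)) ∧ (3*s > -7 ∨ e = -6 ∨ 3*val < 3*e + 3*s + 22))) ∧ ((¬(3*s ≤ 3)) → (3*s > -7 ∨ e = -6 ∨ 3*val < 3*m + 3*s + 16))


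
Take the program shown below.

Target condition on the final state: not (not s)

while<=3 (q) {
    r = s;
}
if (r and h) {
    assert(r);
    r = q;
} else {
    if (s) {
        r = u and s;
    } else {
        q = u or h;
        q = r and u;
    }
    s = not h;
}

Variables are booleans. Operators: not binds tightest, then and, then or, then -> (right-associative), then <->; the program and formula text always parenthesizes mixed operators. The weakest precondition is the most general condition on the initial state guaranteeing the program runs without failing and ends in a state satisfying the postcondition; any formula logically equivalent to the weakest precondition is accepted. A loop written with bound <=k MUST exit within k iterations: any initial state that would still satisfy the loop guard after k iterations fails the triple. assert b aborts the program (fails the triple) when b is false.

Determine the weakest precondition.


Working backward. After the program, the postcondition not (not s) must hold; in canonical form it is s.
Then branch requires r and s; else branch requires (s -> (not h)) and ((not s) -> (not h)).
Before the if: ((r and h) -> (r and s)) and ((not (r and h)) -> ((s -> (not h)) and ((not s) -> (not h))))
Before the loop (bound <=3), unroll the exhaustion recursion (WP_0 = exit-now case; WP_j = one more guarded iteration, up to j = 3):
  WP_0: (not q) and ((r and h) -> (r and s)) and ((not (r and h)) -> ((s -> (not h)) and ((not s) -> (not h))))
  WP_1: (q -> ((not q) and ((s and h) -> s) and ((not (s and h)) -> ((s -> (not h)) and ((not s) -> (not h)))))) and ((not q) -> (((r and h) -> (r and s)) and ((not (r and h)) -> ((s -> (not h)) and ((not s) -> (not h))))))
  WP_2: (q -> ((q -> ((not q) and ((s and h) -> s) and ((not (s and h)) -> ((s -> (not h)) and ((not s) -> (not h)))))) and ((not q) -> (((s and h) -> s) and ((not (s and h)) -> ((s -> (not h)) and ((not s) -> (not h)))))))) and ((not q) -> (((r and h) -> (r and s)) and ((not (r and h)) -> ((s -> (not h)) and ((not s) -> (not h))))))
  WP_3: (q -> ((q -> ((q -> ((not q) and ((s and h) -> s) and ((not (s and h)) -> ((s -> (not h)) and ((not s) -> (not h)))))) and ((not q) -> (((s and h) -> s) and ((not (s and h)) -> ((s -> (not h)) and ((not s) -> (not h)))))))) and ((not q) -> (((s and h) -> s) and ((not (s and h)) -> ((s -> (not h)) and ((not s) -> (not h)))))))) and ((not q) -> (((r and h) -> (r and s)) and ((not (r and h)) -> ((s -> (not h)) and ((not s) -> (not h))))))
So before the loop: (q -> ((q -> ((q -> ((not q) and ((s and h) -> s) and ((not (s and h)) -> ((s -> (not h)) and ((not s) -> (not h)))))) and ((not q) -> (((s and h) -> s) and ((not (s and h)) -> ((s -> (not h)) and ((not s) -> (not h)))))))) and ((not q) -> (((s and h) -> s) and ((not (s and h)) -> ((s -> (not h)) and ((not s) -> (not h)))))))) and ((not q) -> (((r and h) -> (r and s)) and ((not (r and h)) -> ((s -> (not h)) and ((not s) -> (not h))))))
Answer: WP = (q -> ((q -> ((q -> ((not q) and ((s and h) -> s) and ((not (s and h)) -> ((s -> (not h)) and ((not s) -> (not h)))))) and ((not q) -> (((s and h) -> s) and ((not (s and h)) -> ((s -> (not h)) and ((not s) -> (not h)))))))) and ((not q) -> (((s and h) -> s) and ((not (s and h)) -> ((s -> (not h)) and ((not s) -> (not h)))))))) and ((not q) -> (((r and h) -> (r and s)) and ((not (r and h)) -> ((s -> (not h)) and ((not s) -> (not h))))))


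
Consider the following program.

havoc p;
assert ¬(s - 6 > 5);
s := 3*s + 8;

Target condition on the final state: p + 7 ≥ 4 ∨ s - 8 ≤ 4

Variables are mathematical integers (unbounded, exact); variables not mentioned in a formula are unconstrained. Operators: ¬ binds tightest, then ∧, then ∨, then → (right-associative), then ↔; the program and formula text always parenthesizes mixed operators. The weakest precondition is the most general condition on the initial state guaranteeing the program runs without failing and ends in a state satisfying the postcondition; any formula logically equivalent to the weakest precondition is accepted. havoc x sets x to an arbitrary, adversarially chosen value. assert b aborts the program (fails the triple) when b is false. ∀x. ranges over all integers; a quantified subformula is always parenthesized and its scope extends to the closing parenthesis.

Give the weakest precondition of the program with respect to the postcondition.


Working backward. After the program, the postcondition p + 7 ≥ 4 ∨ s - 8 ≤ 4 must hold; in canonical form it is p ≥ -3 ∨ s ≤ 12.
Before s := 3*s + 8: p ≥ -3 ∨ 3*s ≤ 4
Before assert ¬(s - 6 > 5): (¬(s > 11)) ∧ (p ≥ -3 ∨ 3*s ≤ 4)
Before havoc p: ∀p_1. ((¬(s > 11)) ∧ (p_1 ≥ -3 ∨ 3*s ≤ 4))
Answer: WP = ∀p_1. ((¬(s > 11)) ∧ (p_1 ≥ -3 ∨ 3*s ≤ 4))


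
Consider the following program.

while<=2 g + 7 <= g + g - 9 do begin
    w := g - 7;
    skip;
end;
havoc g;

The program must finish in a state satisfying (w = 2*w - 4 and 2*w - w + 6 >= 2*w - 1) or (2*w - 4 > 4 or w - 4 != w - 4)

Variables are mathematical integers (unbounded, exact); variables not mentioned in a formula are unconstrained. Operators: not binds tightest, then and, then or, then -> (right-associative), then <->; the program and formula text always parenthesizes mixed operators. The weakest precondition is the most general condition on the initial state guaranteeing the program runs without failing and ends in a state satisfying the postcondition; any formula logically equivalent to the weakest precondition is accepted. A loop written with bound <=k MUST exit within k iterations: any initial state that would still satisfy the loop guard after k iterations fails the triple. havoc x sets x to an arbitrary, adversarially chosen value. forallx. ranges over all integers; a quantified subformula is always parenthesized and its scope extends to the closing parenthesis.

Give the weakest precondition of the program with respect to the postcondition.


Working backward. After the program, the postcondition (w = 2*w - 4 and 2*w - w + 6 >= 2*w - 1) or (2*w - 4 > 4 or w - 4 != w - 4) must hold; in canonical form it is (w = 4 and w <= 7) or 2*w > 8.
Before havoc g: (w = 4 and w <= 7) or 2*w > 8
Before the loop (bound <=2), unroll the exhaustion recursion (WP_0 = exit-now case; WP_j = one more guarded iteration, up to j = 2):
  WP_0: (not (g >= 16)) and ((w = 4 and w <= 7) or 2*w > 8)
  WP_1: (g >= 16 -> ((not (g >= 16)) and ((g = 11 and g <= 14) or 2*g > 22))) and ((not (g >= 16)) -> ((w = 4 and w <= 7) or 2*w > 8))
  WP_2: (g >= 16 -> ((g >= 16 -> ((not (g >= 16)) and ((g = 11 and g <= 14) or 2*g > 22))) and ((not (g >= 16)) -> ((g = 11 and g <= 14) or 2*g > 22)))) and ((not (g >= 16)) -> ((w = 4 and w <= 7) or 2*w > 8))
So before the loop: (g >= 16 -> ((g >= 16 -> ((not (g >= 16)) and ((g = 11 and g <= 14) or 2*g > 22))) and ((not (g >= 16)) -> ((g = 11 and g <= 14) or 2*g > 22)))) and ((not (g >= 16)) -> ((w = 4 and w <= 7) or 2*w > 8))
Answer: WP = (g >= 16 -> ((g >= 16 -> ((not (g >= 16)) and ((g = 11 and g <= 14) or 2*g > 22))) and ((not (g >= 16)) -> ((g = 11 and g <= 14) or 2*g > 22)))) and ((not (g >= 16)) -> ((w = 4 and w <= 7) or 2*w > 8))


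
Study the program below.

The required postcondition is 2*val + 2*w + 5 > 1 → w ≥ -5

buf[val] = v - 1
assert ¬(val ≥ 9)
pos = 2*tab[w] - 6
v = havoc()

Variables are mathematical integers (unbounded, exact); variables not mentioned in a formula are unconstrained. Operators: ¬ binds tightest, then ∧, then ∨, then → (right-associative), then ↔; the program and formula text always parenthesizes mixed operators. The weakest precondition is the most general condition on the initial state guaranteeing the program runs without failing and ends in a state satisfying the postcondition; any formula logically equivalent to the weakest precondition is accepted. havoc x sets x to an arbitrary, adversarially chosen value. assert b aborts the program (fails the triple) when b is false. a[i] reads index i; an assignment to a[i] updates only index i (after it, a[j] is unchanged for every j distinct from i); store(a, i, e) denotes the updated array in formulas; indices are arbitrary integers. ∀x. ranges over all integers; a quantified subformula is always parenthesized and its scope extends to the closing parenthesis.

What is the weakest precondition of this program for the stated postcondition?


Working backward. After the program, the postcondition 2*val + 2*w + 5 > 1 → w ≥ -5 must hold; in canonical form it is 2*val + 2*w > -4 → w ≥ -5.
Before havoc v: 2*val + 2*w > -4 → w ≥ -5
Before pos := 2*tab[w] - 6: 2*val + 2*w > -4 → w ≥ -5
Before assert ¬(val ≥ 9): (¬(val ≥ 9)) ∧ (2*val + 2*w > -4 → w ≥ -5)
Before buf[val] := v - 1: (¬(val ≥ 9)) ∧ (2*val + 2*w > -4 → w ≥ -5)
Answer: WP = (¬(val ≥ 9)) ∧ (2*val + 2*w > -4 → w ≥ -5)


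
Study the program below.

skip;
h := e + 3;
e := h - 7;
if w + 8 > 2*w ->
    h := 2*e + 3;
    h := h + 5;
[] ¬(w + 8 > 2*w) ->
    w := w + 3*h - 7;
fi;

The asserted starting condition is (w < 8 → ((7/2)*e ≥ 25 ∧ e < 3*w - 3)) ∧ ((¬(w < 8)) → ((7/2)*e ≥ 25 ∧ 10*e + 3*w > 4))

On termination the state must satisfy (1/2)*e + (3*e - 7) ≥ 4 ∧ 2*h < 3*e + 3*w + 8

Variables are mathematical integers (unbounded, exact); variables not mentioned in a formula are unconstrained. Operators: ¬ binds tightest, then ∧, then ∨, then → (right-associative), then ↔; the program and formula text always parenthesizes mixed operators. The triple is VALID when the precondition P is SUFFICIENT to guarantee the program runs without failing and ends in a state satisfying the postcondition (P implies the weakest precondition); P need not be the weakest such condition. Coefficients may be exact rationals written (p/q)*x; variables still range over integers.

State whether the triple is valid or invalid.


Working backward. After the program, the postcondition (1/2)*e + (3*e - 7) ≥ 4 ∧ 2*h < 3*e + 3*w + 8 must hold; in canonical form it is (7/2)*e ≥ 11 ∧ 2*h < 3*e + 3*w + 8.
Then branch requires (7/2)*e ≥ 11 ∧ e < 3*w - 8; else branch requires (7/2)*e ≥ 11 ∧ 3*e + 7*h + 3*w > 13.
Before the if: (w < 8 → ((7/2)*e ≥ 11 ∧ e < 3*w - 8)) ∧ ((¬(w < 8)) → ((7/2)*e ≥ 11 ∧ 3*e + 7*h + 3*w > 13))
Before e := h - 7: (w < 8 → ((7/2)*h ≥ 71/2 ∧ h < 3*w - 1)) ∧ ((¬(w < 8)) → ((7/2)*h ≥ 71/2 ∧ 10*h + 3*w > 34))
Before h := e + 3: (w < 8 → ((7/2)*e ≥ 25 ∧ e < 3*w - 4)) ∧ ((¬(w < 8)) → ((7/2)*e ≥ 25 ∧ 10*e + 3*w > 4))
Before skip: (w < 8 → ((7/2)*e ≥ 25 ∧ e < 3*w - 4)) ∧ ((¬(w < 8)) → ((7/2)*e ≥ 25 ∧ 10*e + 3*w > 4))
The weakest precondition is (w < 8 → ((7/2)*e ≥ 25 ∧ e < 3*w - 4)) ∧ ((¬(w < 8)) → ((7/2)*e ≥ 25 ∧ 10*e + 3*w > 4)).
Check whether (w < 8 → ((7/2)*e ≥ 25 ∧ e < 3*w - 3)) ∧ ((¬(w < 8)) → ((7/2)*e ≥ 25 ∧ 10*e + 3*w > 4)) implies it.
Countermodel: at the initial state e = 8, w = 4, the precondition holds but the weakest precondition fails.
Answer: invalid


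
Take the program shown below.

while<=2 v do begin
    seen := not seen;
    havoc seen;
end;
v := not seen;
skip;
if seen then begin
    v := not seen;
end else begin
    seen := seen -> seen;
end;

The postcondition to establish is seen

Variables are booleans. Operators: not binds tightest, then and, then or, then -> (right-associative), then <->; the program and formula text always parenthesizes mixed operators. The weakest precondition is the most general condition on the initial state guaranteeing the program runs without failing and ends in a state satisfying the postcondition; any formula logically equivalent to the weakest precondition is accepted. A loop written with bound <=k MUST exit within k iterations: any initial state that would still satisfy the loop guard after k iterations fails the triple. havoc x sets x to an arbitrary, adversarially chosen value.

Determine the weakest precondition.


Working backward. After the program, seen must hold.
Then branch requires seen; else branch requires true.
Before the if: true
Before skip: true
Before v := not seen: true
Before the loop (bound <=2), unroll the exhaustion recursion (WP_0 = exit-now case; WP_j = one more guarded iteration, up to j = 2):
  WP_0: not v
  WP_1: v -> (not v)
  WP_2: v -> (v -> (not v))
So before the loop: v -> (v -> (not v))
Answer: WP = v -> (v -> (not v))


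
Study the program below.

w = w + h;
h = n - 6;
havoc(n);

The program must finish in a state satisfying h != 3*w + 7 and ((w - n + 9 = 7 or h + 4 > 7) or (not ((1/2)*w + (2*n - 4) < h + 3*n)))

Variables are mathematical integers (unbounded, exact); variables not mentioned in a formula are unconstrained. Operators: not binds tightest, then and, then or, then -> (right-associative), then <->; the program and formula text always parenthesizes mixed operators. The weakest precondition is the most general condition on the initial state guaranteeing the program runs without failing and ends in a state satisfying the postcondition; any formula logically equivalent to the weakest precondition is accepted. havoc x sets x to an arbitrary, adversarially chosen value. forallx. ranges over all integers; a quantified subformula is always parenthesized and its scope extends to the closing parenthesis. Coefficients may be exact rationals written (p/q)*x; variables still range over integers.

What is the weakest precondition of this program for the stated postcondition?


Working backward. After the program, the postcondition h != 3*w + 7 and ((w - n + 9 = 7 or h + 4 > 7) or (not ((1/2)*w + (2*n - 4) < h + 3*n))) must hold; in canonical form it is h != 3*w + 7 and (w = n - 2 or h > 3 or (not ((1/2)*w < h + n + 4))).
Before havoc n: forall n_1. (h != 3*w + 7 and (w = n_1 - 2 or h > 3 or (not ((1/2)*w < h + n_1 + 4))))
Before h := n - 6: forall n_1. (n != 3*w + 13 and (w = n_1 - 2 or n > 9 or (not ((1/2)*w < n + n_1 - 2))))
Before w := w + h: forall n_1. (n != 3*h + 3*w + 13 and (h + w = n_1 - 2 or n > 9 or (not ((1/2)*h + (1/2)*w < n + n_1 - 2))))
Answer: WP = forall n_1. (n != 3*h + 3*w + 13 and (h + w = n_1 - 2 or n > 9 or (not ((1/2)*h + (1/2)*w < n + n_1 - 2))))


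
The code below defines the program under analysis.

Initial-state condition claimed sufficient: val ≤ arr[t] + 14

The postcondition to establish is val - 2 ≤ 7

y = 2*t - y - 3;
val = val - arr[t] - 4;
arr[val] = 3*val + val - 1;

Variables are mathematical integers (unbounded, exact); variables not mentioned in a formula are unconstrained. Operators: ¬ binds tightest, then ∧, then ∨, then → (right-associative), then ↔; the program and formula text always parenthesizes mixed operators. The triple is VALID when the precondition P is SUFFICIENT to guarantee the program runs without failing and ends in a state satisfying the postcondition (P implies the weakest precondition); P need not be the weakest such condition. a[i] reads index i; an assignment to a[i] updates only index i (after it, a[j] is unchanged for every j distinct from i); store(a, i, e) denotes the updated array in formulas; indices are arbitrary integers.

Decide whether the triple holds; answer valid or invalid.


Working backward. After the program, the postcondition val - 2 ≤ 7 must hold; in canonical form it is val ≤ 9.
Before arr[val] := 3*val + val - 1: val ≤ 9
Before val := val - arr[t] - 4: val ≤ arr[t] + 13
Before y := 2*t - y - 3: val ≤ arr[t] + 13
The weakest precondition is val ≤ arr[t] + 13.
Check whether val ≤ arr[t] + 14 implies it.
Countermodel: at the initial state arr = {[0] = 0, elsewhere 0}, t = 0, val = 14, the precondition holds but the weakest precondition fails.
Answer: invalid


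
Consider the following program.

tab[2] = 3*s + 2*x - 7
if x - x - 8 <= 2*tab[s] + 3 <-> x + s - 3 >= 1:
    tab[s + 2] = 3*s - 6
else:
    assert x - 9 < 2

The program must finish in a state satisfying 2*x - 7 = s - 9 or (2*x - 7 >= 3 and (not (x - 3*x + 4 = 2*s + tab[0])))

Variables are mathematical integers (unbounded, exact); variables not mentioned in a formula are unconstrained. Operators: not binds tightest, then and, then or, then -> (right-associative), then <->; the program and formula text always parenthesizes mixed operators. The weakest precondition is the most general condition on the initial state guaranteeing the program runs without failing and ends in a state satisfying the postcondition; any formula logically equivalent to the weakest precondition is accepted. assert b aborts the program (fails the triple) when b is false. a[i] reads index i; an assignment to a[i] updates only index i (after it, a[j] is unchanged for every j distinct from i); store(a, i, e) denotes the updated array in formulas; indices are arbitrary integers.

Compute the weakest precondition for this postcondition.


Working backward. After the program, the postcondition 2*x - 7 = s - 9 or (2*x - 7 >= 3 and (not (x - 3*x + 4 = 2*s + tab[0]))) must hold; in canonical form it is 2*x = s - 2 or (2*x >= 10 and (not (tab[0] + 2*s + 2*x = 4))).
Then branch requires 2*x = s - 2 or (2*x >= 10 and (not (store(tab, s + 2, 3*s - 6)[0] + 2*s + 2*x = 4))); else branch requires x < 11 and (2*x = s - 2 or (2*x >= 10 and (not (tab[0] + 2*s + 2*x = 4)))).
Before the if: ((2*tab[s] >= -11 <-> s + x >= 4) -> (2*x = s - 2 or (2*x >= 10 and (not (store(tab, s + 2, 3*s - 6)[0] + 2*s + 2*x = 4))))) and ((not (2*tab[s] >= -11 <-> s + x >= 4)) -> (x < 11 and (2*x = s - 2 or (2*x >= 10 and (not (tab[0] + 2*s + 2*x = 4))))))
Before tab[2] := 3*s + 2*x - 7: ((2*store(tab, 2, 3*s + 2*x - 7)[s] >= -11 <-> s + x >= 4) -> (2*x = s - 2 or (2*x >= 10 and (not (store(store(tab, 2, 3*s + 2*x - 7), s + 2, 3*s - 6)[0] + 2*s + 2*x = 4))))) and ((not (2*store(tab, 2, 3*s + 2*x - 7)[s] >= -11 <-> s + x >= 4)) -> (x < 11 and (2*x = s - 2 or (2*x >= 10 and (not (tab[0] + 2*s + 2*x = 4))))))
Answer: WP = ((2*store(tab, 2, 3*s + 2*x - 7)[s] >= -11 <-> s + x >= 4) -> (2*x = s - 2 or (2*x >= 10 and (not (store(store(tab, 2, 3*s + 2*x - 7), s + 2, 3*s - 6)[0] + 2*s + 2*x = 4))))) and ((not (2*store(tab, 2, 3*s + 2*x - 7)[s] >= -11 <-> s + x >= 4)) -> (x < 11 and (2*x = s - 2 or (2*x >= 10 and (not (tab[0] + 2*s + 2*x = 4))))))


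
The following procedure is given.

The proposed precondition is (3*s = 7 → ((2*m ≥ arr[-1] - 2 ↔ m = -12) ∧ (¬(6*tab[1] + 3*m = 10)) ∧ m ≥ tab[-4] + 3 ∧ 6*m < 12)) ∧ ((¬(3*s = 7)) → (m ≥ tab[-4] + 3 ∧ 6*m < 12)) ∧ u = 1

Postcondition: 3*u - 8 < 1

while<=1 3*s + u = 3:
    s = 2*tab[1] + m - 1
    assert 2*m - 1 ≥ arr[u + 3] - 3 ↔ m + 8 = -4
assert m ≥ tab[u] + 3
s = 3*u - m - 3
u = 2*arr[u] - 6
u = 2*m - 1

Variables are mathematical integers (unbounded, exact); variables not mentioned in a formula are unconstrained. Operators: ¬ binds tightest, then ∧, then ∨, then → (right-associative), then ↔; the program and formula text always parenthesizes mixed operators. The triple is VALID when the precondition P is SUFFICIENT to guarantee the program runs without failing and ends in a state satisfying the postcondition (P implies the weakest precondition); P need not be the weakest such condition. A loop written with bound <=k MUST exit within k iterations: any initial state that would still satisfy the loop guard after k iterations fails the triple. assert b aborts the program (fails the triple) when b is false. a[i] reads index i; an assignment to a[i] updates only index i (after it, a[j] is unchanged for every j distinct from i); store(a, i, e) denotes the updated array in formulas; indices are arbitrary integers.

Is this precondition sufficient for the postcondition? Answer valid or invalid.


Working backward. After the program, the postcondition 3*u - 8 < 1 must hold; in canonical form it is 3*u < 9.
Before u := 2*m - 1: 6*m < 12
Before u := 2*arr[u] - 6: 6*m < 12
Before s := 3*u - m - 3: 6*m < 12
Before assert m ≥ tab[u] + 3: m ≥ tab[u] + 3 ∧ 6*m < 12
Before the loop (bound <=1), unroll the exhaustion recursion (WP_0 = exit-now case; WP_j = one more guarded iteration, up to j = 1):
  WP_0: (¬(3*s + u = 3)) ∧ m ≥ tab[u] + 3 ∧ 6*m < 12
  WP_1: (3*s + u = 3 → ((2*m ≥ arr[u + 3] - 2 ↔ m = -12) ∧ (¬(6*tab[1] + 3*m + u = 6)) ∧ m ≥ tab[u] + 3 ∧ 6*m < 12)) ∧ ((¬(3*s + u = 3)) → (m ≥ tab[u] + 3 ∧ 6*m < 12))
So before the loop: (3*s + u = 3 → ((2*m ≥ arr[u + 3] - 2 ↔ m = -12) ∧ (¬(6*tab[1] + 3*m + u = 6)) ∧ m ≥ tab[u] + 3 ∧ 6*m < 12)) ∧ ((¬(3*s + u = 3)) → (m ≥ tab[u] + 3 ∧ 6*m < 12))
The weakest precondition is (3*s + u = 3 → ((2*m ≥ arr[u + 3] - 2 ↔ m = -12) ∧ (¬(6*tab[1] + 3*m + u = 6)) ∧ m ≥ tab[u] + 3 ∧ 6*m < 12)) ∧ ((¬(3*s + u = 3)) → (m ≥ tab[u] + 3 ∧ 6*m < 12)).
Check whether (3*s = 7 → ((2*m ≥ arr[-1] - 2 ↔ m = -12) ∧ (¬(6*tab[1] + 3*m = 10)) ∧ m ≥ tab[-4] + 3 ∧ 6*m < 12)) ∧ ((¬(3*s = 7)) → (m ≥ tab[-4] + 3 ∧ 6*m < 12)) ∧ u = 1 implies it.
Countermodel: at the initial state arr = {[-4] = 0, [-1] = 0, [1] = 0, [4] = 0, elsewhere 0}, m = 0, s = 0, tab = {[-4] = -3, [-1] = 0, [1] = 0, [4] = 0, elsewhere 0}, u = 1, the precondition holds but the weakest precondition fails.
Answer: invalid


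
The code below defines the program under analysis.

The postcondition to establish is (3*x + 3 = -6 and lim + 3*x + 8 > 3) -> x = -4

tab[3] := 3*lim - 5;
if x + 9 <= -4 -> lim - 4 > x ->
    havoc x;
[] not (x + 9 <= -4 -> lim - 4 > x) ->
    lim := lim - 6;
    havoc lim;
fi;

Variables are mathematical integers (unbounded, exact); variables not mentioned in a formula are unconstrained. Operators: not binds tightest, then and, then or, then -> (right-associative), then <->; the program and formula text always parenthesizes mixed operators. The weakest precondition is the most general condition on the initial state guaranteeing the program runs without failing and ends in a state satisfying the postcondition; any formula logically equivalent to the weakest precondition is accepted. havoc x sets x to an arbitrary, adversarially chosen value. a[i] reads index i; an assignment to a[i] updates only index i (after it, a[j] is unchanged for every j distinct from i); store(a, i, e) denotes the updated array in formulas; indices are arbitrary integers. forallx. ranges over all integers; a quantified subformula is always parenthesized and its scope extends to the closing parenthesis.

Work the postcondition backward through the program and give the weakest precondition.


Working backward. After the program, the postcondition (3*x + 3 = -6 and lim + 3*x + 8 > 3) -> x = -4 must hold; in canonical form it is (3*x = -9 and lim + 3*x > -5) -> x = -4.
Then branch requires forall x_1. ((3*x_1 = -9 and lim + 3*x_1 > -5) -> x_1 = -4); else branch requires forall lim_1. ((3*x = -9 and lim_1 + 3*x > -5) -> x = -4).
Before the if: ((x <= -13 -> lim > x + 4) -> (forall x_1. ((3*x_1 = -9 and lim + 3*x_1 > -5) -> x_1 = -4))) and ((not (x <= -13 -> lim > x + 4)) -> (forall lim_1. ((3*x = -9 and lim_1 + 3*x > -5) -> x = -4)))
Before tab[3] := 3*lim - 5: ((x <= -13 -> lim > x + 4) -> (forall x_1. ((3*x_1 = -9 and lim + 3*x_1 > -5) -> x_1 = -4))) and ((not (x <= -13 -> lim > x + 4)) -> (forall lim_1. ((3*x = -9 and lim_1 + 3*x > -5) -> x = -4)))
Answer: WP = ((x <= -13 -> lim > x + 4) -> (forall x_1. ((3*x_1 = -9 and lim + 3*x_1 > -5) -> x_1 = -4))) and ((not (x <= -13 -> lim > x + 4)) -> (forall lim_1. ((3*x = -9 and lim_1 + 3*x > -5) -> x = -4)))


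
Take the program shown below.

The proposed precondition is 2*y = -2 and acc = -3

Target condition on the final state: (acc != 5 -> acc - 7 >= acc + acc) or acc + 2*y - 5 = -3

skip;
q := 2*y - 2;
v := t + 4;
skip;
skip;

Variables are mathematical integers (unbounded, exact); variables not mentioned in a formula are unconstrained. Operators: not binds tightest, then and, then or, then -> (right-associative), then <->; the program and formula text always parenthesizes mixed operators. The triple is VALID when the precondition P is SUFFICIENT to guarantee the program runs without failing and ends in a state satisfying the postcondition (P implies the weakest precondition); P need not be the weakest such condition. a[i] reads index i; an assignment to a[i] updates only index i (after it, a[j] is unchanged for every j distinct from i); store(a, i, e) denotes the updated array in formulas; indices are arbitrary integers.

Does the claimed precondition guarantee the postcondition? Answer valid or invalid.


Working backward. After the program, the postcondition (acc != 5 -> acc - 7 >= acc + acc) or acc + 2*y - 5 = -3 must hold; in canonical form it is (acc != 5 -> acc <= -7) or acc + 2*y = 2.
Before skip: (acc != 5 -> acc <= -7) or acc + 2*y = 2
Before skip: (acc != 5 -> acc <= -7) or acc + 2*y = 2
Before v := t + 4: (acc != 5 -> acc <= -7) or acc + 2*y = 2
Before q := 2*y - 2: (acc != 5 -> acc <= -7) or acc + 2*y = 2
Before skip: (acc != 5 -> acc <= -7) or acc + 2*y = 2
The weakest precondition is (acc != 5 -> acc <= -7) or acc + 2*y = 2.
Check whether 2*y = -2 and acc = -3 implies it.
Countermodel: at the initial state acc = -3, y = -1, the precondition holds but the weakest precondition fails.
Answer: invalid


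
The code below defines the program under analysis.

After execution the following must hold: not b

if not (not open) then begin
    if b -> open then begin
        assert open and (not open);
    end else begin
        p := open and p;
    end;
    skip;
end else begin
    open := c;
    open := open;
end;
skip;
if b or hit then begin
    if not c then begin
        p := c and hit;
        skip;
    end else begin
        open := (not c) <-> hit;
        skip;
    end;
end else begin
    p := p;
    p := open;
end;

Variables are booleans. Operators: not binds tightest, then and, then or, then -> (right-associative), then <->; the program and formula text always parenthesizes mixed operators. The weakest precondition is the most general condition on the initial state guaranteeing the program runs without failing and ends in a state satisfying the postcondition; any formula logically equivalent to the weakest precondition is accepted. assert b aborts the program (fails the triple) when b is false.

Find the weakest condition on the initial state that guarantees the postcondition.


Working backward. After the program, not b must hold.
Then branch requires ((not c) -> (not b)) and (c -> (not b)); else branch requires not b.
Before the if: ((b or hit) -> (((not c) -> (not b)) and (c -> (not b)))) and ((not (b or hit)) -> (not b))
Before skip: ((b or hit) -> (((not c) -> (not b)) and (c -> (not b)))) and ((not (b or hit)) -> (not b))
Then branch requires (not (b -> open)) and ((not (b -> open)) -> (((b or hit) -> (((not c) -> (not b)) and (c -> (not b)))) and ((not (b or hit)) -> (not b)))); else branch requires ((b or hit) -> (((not c) -> (not b)) and (c -> (not b)))) and ((not (b or hit)) -> (not b)).
Before the if: (open -> ((not (b -> open)) and ((not (b -> open)) -> (((b or hit) -> (((not c) -> (not b)) and (c -> (not b)))) and ((not (b or hit)) -> (not b)))))) and ((not open) -> (((b or hit) -> (((not c) -> (not b)) and (c -> (not b)))) and ((not (b or hit)) -> (not b))))
Answer: WP = (open -> ((not (b -> open)) and ((not (b -> open)) -> (((b or hit) -> (((not c) -> (not b)) and (c -> (not b)))) and ((not (b or hit)) -> (not b)))))) and ((not open) -> (((b or hit) -> (((not c) -> (not b)) and (c -> (not b)))) and ((not (b or hit)) -> (not b))))


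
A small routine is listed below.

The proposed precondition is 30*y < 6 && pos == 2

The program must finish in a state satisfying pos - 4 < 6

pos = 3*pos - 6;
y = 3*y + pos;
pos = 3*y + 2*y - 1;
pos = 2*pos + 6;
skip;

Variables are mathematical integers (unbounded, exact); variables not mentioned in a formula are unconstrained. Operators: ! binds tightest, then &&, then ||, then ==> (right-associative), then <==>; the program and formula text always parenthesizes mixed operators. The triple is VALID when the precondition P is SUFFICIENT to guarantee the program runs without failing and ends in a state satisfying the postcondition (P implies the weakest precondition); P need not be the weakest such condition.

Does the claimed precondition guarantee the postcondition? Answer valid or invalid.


Working backward. After the program, the postcondition pos - 4 < 6 must hold; in canonical form it is pos < 10.
Before skip: pos < 10
Before pos := 2*pos + 6: 2*pos < 4
Before pos := 3*y + 2*y - 1: 10*y < 6
Before y := 3*y + pos: 10*pos + 30*y < 6
Before pos := 3*pos - 6: 30*pos + 30*y < 66
The weakest precondition is 30*pos + 30*y < 66.
Check whether 30*y < 6 && pos == 2 implies it.
Every state satisfying the precondition satisfies the weakest precondition: the implication holds.
Answer: valid


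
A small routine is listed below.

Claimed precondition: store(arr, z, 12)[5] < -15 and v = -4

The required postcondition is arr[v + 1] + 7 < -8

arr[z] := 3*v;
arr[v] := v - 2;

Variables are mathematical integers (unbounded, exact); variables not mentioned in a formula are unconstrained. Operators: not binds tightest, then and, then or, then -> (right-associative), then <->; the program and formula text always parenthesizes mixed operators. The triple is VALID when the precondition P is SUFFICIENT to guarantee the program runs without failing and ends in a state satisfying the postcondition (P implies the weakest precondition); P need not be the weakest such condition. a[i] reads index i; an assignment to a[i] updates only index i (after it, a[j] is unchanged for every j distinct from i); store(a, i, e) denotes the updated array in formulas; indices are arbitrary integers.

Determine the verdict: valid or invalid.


Working backward. After the program, the postcondition arr[v + 1] + 7 < -8 must hold; in canonical form it is arr[v + 1] < -15.
Before arr[v] := v - 2: store(arr, v, v - 2)[v + 1] < -15
Before arr[z] := 3*v: store(store(arr, z, 3*v), v, v - 2)[v + 1] < -15
The weakest precondition is store(store(arr, z, 3*v), v, v - 2)[v + 1] < -15.
Check whether store(arr, z, 12)[5] < -15 and v = -4 implies it.
Countermodel: at the initial state arr = {[-4] = 2, [-3] = 0, [3] = 2, [5] = -16, elsewhere 2}, v = -4, z = 3, the precondition holds but the weakest precondition fails.
Answer: invalid


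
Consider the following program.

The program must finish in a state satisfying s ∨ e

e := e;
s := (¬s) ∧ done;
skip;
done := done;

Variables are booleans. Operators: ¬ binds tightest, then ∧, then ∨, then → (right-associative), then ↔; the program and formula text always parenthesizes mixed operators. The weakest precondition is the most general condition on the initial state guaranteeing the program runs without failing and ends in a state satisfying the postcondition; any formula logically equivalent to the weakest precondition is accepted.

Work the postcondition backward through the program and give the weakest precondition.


Working backward. After the program, s ∨ e must hold.
Before done := done: s ∨ e
Before skip: s ∨ e
Before s := (¬s) ∧ done: ((¬s) ∧ done) ∨ e
Before e := e: ((¬s) ∧ done) ∨ e
Answer: WP = ((¬s) ∧ done) ∨ e
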